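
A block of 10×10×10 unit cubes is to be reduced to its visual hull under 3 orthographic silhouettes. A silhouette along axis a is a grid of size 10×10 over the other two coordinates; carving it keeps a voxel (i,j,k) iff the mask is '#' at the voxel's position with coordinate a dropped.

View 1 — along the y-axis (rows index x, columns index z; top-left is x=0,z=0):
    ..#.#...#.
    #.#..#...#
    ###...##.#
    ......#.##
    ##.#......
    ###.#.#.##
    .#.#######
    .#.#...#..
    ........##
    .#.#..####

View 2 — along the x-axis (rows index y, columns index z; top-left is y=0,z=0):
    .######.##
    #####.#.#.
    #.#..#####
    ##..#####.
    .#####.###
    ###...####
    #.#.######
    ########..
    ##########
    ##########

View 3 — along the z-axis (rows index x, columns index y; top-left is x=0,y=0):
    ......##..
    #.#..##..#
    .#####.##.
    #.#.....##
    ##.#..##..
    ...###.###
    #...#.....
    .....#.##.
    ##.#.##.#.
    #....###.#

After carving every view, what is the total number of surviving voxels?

|visual hull| = 171

start: 10×10×10 = 1000 voxels
V1 y: intersect with XZ mask (45 set) -- 450 left
V2 x: intersect with YZ mask (80 set) -- 360 left
V3 z: intersect with XY mask (45 set) -- 171 left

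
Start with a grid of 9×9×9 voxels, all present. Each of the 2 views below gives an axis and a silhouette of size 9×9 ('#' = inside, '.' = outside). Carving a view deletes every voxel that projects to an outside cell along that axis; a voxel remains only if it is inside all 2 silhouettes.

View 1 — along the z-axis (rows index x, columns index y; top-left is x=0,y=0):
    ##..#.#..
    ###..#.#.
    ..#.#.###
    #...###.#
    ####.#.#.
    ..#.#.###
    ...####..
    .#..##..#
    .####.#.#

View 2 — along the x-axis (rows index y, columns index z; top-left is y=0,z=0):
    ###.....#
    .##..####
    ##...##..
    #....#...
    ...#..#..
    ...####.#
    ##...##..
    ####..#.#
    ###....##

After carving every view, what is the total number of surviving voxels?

full grid |V| = 729
V1 z: intersect with XY mask (44 set) -- 396 left
V2 x: intersect with YZ mask (38 set) -- 184 left

remaining voxels: 184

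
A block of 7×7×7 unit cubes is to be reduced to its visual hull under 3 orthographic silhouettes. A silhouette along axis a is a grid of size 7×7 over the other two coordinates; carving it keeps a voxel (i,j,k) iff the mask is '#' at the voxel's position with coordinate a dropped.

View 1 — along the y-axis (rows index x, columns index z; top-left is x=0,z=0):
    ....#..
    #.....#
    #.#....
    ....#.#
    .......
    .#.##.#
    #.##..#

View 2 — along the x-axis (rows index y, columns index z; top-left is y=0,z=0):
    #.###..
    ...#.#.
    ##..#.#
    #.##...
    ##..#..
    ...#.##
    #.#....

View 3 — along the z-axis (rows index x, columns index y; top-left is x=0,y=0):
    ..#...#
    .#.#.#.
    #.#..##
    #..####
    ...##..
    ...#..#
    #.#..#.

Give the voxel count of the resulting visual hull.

start: 7×7×7 = 343 voxels
[1] y-view keeps 15 columns → grid now 105
[2] x-view keeps 21 columns → grid now 48
[3] z-view keeps 21 columns → grid now 19

19 voxels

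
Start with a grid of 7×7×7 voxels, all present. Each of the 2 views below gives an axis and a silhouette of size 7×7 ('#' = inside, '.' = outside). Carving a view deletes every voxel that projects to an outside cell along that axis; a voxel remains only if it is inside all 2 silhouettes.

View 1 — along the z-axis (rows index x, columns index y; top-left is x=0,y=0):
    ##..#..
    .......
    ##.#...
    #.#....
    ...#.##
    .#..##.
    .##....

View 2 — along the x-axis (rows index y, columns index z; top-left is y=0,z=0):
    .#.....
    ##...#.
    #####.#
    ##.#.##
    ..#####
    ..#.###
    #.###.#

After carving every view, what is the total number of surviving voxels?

start: 7×7×7 = 343 voxels
carve view 1 (along z, XY-mask fill 16/49): 112 voxels remain
carve view 2 (along x, YZ-mask fill 29/49): 60 voxels remain

|visual hull| = 60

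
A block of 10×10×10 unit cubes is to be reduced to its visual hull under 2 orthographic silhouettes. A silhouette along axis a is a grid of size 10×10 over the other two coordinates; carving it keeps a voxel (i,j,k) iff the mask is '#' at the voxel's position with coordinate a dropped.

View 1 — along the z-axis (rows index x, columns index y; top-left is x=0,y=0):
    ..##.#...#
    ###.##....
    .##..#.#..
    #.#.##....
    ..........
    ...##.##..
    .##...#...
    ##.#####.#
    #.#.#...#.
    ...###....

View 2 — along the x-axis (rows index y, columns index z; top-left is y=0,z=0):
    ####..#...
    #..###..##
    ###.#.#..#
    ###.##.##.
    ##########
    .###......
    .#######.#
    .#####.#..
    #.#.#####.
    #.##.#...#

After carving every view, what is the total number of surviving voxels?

voxel count = 245

start: 10×10×10 = 1000 voxels
V1 z: intersect with XY mask (39 set) -- 390 left
V2 x: intersect with YZ mask (63 set) -- 245 left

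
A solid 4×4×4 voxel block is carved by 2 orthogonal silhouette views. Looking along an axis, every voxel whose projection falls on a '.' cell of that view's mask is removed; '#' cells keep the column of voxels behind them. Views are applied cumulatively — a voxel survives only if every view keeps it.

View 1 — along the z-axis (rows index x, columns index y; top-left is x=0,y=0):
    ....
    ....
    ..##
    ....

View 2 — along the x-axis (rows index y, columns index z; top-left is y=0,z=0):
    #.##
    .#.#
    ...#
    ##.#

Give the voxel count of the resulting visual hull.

initial block: 4^3 = 64
after view 1 [z-axis, 2 of 16 cells solid] → remaining = 8
after view 2 [x-axis, 9 of 16 cells solid] → remaining = 4

|visual hull| = 4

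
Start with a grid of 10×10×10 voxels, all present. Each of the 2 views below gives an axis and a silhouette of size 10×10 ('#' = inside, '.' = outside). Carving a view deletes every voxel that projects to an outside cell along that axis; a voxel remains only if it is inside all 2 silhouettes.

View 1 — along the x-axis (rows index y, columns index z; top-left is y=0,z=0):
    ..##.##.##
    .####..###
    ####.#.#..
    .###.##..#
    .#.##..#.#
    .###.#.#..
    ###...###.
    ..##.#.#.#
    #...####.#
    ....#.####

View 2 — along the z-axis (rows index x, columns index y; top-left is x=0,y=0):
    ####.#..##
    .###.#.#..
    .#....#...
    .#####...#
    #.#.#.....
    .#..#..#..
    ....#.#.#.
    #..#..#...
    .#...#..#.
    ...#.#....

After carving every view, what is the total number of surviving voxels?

full grid |V| = 1000
after view 1 [x-axis, 57 of 100 cells solid] → remaining = 570
after view 2 [z-axis, 37 of 100 cells solid] → remaining = 215

215 voxels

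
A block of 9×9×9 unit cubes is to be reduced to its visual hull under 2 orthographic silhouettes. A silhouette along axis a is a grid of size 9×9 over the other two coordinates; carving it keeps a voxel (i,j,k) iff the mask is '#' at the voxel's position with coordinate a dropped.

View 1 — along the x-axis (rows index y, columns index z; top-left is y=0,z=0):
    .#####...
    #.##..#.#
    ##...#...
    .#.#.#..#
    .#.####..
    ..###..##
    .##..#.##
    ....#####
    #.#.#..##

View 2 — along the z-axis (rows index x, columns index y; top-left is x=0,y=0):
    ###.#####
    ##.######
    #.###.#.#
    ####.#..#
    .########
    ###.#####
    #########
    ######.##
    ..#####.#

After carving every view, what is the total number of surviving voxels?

initial block: 9^3 = 729
  1. axis=0 (YZ plane), |mask|=42  ⇒  voxels=378
  2. axis=2 (XY plane), |mask|=67  ⇒  voxels=312

remaining voxels: 312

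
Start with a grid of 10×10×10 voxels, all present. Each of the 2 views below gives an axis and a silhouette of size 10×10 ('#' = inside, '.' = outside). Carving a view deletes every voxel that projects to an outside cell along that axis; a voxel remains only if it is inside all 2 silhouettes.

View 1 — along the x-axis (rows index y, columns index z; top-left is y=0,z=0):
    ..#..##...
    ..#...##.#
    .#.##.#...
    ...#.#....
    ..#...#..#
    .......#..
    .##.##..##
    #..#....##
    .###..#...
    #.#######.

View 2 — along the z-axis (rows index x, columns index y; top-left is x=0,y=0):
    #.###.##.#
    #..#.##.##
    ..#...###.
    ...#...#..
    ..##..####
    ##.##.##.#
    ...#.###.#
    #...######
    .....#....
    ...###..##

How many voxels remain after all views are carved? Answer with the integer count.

remaining voxels: 205

initial block: 10^3 = 1000
carve view 1 (along x, YZ-mask fill 39/100): 390 voxels remain
carve view 2 (along z, XY-mask fill 50/100): 205 voxels remain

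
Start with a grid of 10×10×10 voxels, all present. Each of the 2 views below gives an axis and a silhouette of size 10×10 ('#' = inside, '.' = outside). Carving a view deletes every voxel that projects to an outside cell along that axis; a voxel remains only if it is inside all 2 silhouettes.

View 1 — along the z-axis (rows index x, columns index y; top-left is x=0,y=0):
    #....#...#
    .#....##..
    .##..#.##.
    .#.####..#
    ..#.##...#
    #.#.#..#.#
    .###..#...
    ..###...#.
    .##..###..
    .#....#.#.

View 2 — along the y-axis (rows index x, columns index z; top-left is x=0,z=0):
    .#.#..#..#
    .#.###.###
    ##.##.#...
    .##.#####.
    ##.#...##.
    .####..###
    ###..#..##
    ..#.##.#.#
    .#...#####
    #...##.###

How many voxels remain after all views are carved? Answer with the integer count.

before carving: 1000 voxels (10×10×10)
  1. axis=2 (XY plane), |mask|=42  ⇒  voxels=420
  2. axis=1 (XZ plane), |mask|=58  ⇒  voxels=247

247 voxels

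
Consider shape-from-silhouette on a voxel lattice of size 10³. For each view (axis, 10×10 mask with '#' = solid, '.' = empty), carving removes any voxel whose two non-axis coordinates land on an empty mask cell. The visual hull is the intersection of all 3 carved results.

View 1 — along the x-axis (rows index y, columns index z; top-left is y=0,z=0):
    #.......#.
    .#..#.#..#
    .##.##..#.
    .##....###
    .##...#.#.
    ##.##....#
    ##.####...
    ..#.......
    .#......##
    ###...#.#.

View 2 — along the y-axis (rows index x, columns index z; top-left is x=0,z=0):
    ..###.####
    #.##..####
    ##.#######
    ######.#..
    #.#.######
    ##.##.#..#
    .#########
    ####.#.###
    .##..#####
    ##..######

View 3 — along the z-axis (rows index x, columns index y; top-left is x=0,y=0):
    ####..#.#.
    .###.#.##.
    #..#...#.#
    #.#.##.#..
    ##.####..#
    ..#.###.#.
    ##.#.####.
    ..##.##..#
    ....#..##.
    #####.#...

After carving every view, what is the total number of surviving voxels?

before carving: 1000 voxels (10×10×10)
step 1: project along x, AND mask (40/100) → |grid| = 400
step 2: project along y, AND mask (76/100) → |grid| = 300
step 3: project along z, AND mask (54/100) → |grid| = 165

voxel count = 165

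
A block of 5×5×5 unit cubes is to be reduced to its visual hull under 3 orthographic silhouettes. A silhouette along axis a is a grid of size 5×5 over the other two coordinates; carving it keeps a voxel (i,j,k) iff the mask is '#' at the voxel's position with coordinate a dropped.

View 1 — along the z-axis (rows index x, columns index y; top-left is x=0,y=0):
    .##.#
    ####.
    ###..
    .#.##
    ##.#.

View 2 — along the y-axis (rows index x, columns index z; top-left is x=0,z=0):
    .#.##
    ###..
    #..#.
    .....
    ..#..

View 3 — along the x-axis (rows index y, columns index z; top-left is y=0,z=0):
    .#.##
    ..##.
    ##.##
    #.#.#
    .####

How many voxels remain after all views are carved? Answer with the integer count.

remaining voxels: 19

start: 5×5×5 = 125 voxels
after view 1 [z-axis, 16 of 25 cells solid] → remaining = 80
after view 2 [y-axis, 9 of 25 cells solid] → remaining = 30
after view 3 [x-axis, 16 of 25 cells solid] → remaining = 19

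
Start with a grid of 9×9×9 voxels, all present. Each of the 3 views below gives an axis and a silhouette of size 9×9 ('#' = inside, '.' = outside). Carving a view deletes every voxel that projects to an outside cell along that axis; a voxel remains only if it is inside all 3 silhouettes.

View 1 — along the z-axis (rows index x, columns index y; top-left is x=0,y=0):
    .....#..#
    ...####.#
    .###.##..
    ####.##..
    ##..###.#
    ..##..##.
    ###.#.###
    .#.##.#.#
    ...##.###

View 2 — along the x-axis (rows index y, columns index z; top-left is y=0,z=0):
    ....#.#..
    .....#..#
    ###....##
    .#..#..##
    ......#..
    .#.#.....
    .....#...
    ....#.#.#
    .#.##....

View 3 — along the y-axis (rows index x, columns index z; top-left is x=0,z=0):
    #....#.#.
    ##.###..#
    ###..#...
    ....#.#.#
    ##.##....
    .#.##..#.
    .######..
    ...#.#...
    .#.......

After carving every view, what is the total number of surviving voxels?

start: 9×9×9 = 729 voxels
carve view 1 (along z, XY-mask fill 45/81): 405 voxels remain
carve view 2 (along x, YZ-mask fill 23/81): 110 voxels remain
carve view 3 (along y, XZ-mask fill 33/81): 51 voxels remain

voxel count = 51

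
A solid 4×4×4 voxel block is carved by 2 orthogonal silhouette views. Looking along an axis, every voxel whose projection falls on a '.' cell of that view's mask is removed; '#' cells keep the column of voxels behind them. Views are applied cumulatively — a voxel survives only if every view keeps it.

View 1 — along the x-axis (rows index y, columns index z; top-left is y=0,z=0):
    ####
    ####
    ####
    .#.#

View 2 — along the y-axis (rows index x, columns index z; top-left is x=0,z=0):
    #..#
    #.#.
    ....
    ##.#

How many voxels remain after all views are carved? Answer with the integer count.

|visual hull| = 24

start: 4×4×4 = 64 voxels
after view 1 [x-axis, 14 of 16 cells solid] → remaining = 56
after view 2 [y-axis, 7 of 16 cells solid] → remaining = 24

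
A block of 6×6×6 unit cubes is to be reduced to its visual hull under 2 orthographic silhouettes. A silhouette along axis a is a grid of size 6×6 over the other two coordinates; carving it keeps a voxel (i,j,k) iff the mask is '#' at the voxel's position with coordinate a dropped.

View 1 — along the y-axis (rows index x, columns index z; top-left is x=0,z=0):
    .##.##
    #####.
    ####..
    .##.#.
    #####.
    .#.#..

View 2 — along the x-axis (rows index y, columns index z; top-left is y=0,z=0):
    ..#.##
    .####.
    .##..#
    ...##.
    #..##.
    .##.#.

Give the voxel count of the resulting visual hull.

75 voxels

start: 6×6×6 = 216 voxels
V1 y: intersect with XZ mask (23 set) -- 138 left
V2 x: intersect with YZ mask (18 set) -- 75 left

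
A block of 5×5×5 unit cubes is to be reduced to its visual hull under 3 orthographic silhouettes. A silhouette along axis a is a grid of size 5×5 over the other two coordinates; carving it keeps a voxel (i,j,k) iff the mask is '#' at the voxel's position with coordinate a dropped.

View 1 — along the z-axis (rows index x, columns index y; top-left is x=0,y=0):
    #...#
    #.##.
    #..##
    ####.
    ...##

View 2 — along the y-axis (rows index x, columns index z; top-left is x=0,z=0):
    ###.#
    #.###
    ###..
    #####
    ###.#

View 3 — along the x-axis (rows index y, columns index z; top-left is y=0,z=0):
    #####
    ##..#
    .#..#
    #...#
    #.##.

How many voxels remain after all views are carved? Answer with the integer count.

remaining voxels: 35

initial block: 5^3 = 125
after view 1 [z-axis, 14 of 25 cells solid] → remaining = 70
after view 2 [y-axis, 20 of 25 cells solid] → remaining = 57
after view 3 [x-axis, 15 of 25 cells solid] → remaining = 35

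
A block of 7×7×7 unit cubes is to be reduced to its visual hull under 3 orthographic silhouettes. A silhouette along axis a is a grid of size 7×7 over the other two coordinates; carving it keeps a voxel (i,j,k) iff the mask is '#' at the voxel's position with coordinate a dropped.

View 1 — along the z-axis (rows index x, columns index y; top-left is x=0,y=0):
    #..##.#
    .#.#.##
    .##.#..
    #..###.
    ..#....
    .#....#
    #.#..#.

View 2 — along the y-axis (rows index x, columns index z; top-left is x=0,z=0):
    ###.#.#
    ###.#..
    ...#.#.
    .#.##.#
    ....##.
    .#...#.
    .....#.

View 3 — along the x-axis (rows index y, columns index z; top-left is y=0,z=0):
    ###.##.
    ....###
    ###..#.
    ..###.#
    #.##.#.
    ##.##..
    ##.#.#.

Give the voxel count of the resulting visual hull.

start: 7×7×7 = 343 voxels
[1] z-view keeps 21 columns → grid now 147
[2] y-view keeps 20 columns → grid now 67
[3] x-view keeps 28 columns → grid now 38

remaining voxels: 38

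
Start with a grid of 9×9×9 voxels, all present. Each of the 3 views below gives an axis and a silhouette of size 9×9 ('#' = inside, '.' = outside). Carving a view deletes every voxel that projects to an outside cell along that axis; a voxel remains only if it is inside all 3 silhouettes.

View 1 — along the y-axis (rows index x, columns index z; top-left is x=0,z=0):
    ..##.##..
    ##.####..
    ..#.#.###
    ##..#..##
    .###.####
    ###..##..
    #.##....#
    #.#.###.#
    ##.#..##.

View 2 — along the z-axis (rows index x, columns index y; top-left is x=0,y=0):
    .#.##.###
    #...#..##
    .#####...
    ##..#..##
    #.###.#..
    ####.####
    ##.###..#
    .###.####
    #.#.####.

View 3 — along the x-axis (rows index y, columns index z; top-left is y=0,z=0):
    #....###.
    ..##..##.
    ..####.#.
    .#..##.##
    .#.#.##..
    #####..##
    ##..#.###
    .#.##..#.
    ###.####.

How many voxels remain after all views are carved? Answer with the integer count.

voxel count = 144

before carving: 729 voxels (9×9×9)
carve view 1 (along y, XZ-mask fill 47/81): 423 voxels remain
carve view 2 (along z, XY-mask fill 52/81): 269 voxels remain
carve view 3 (along x, YZ-mask fill 46/81): 144 voxels remain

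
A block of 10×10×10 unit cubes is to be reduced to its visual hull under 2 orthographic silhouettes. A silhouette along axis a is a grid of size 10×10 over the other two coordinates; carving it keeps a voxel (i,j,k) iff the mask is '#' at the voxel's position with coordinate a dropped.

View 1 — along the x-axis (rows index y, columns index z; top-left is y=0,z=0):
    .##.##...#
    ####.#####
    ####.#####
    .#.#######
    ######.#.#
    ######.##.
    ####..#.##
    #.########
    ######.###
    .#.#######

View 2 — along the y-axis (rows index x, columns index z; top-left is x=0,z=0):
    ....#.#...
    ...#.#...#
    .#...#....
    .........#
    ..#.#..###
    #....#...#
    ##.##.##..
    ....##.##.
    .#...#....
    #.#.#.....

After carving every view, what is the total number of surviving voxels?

full grid |V| = 1000
carve view 1 (along x, YZ-mask fill 80/100): 800 voxels remain
carve view 2 (along y, XZ-mask fill 31/100): 250 voxels remain

voxel count = 250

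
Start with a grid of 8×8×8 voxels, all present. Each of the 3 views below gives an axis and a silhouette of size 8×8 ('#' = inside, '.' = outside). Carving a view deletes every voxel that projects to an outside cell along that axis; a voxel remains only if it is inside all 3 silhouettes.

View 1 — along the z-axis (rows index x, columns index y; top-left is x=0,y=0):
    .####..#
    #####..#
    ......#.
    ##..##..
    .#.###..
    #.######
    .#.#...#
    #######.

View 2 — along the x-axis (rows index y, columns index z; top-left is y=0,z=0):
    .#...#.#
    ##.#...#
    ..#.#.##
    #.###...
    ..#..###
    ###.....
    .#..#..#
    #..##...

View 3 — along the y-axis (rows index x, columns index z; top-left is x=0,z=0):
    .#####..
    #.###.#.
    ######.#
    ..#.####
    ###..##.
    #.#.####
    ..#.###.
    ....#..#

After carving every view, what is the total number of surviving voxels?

76 voxels

start: 8×8×8 = 512 voxels
[1] z-view keeps 37 columns → grid now 296
[2] x-view keeps 28 columns → grid now 133
[3] y-view keeps 39 columns → grid now 76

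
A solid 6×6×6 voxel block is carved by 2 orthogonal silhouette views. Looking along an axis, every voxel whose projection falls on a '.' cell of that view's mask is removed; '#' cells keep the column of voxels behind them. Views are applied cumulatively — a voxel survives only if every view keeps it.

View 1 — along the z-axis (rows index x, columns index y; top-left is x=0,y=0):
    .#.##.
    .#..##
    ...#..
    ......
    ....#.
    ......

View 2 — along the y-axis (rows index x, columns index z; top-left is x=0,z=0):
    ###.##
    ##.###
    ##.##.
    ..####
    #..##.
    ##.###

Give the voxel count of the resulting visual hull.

initial block: 6^3 = 216
carve view 1 (along z, XY-mask fill 8/36): 48 voxels remain
carve view 2 (along y, XZ-mask fill 26/36): 37 voxels remain

voxel count = 37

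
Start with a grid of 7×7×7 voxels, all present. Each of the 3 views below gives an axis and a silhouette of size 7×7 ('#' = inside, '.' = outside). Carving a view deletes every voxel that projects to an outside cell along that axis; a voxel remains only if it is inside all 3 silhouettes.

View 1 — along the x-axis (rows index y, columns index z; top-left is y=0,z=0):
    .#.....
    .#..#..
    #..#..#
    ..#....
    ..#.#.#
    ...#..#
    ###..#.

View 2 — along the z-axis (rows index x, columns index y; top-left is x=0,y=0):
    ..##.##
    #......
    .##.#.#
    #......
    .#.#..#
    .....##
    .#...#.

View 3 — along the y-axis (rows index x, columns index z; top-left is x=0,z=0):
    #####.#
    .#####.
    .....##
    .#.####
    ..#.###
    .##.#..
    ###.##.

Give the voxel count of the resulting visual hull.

start: 7×7×7 = 343 voxels
carve view 1 (along x, YZ-mask fill 16/49): 112 voxels remain
carve view 2 (along z, XY-mask fill 17/49): 41 voxels remain
carve view 3 (along y, XZ-mask fill 30/49): 22 voxels remain

voxel count = 22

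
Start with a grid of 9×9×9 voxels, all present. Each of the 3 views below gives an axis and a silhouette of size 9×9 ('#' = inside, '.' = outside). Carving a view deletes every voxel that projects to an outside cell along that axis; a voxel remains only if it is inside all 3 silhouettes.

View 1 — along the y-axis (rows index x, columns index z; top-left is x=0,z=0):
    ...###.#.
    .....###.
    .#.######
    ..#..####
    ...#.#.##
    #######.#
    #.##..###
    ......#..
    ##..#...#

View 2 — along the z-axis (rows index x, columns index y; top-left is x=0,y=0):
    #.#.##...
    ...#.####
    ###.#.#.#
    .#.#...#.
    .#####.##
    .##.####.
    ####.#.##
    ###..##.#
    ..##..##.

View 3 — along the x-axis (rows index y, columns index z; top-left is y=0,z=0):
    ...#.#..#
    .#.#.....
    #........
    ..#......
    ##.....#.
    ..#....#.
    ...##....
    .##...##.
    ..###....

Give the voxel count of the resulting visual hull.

start: 9×9×9 = 729 voxels
after view 1 [y-axis, 42 of 81 cells solid] → remaining = 378
after view 2 [z-axis, 48 of 81 cells solid] → remaining = 228
after view 3 [x-axis, 21 of 81 cells solid] → remaining = 53

voxel count = 53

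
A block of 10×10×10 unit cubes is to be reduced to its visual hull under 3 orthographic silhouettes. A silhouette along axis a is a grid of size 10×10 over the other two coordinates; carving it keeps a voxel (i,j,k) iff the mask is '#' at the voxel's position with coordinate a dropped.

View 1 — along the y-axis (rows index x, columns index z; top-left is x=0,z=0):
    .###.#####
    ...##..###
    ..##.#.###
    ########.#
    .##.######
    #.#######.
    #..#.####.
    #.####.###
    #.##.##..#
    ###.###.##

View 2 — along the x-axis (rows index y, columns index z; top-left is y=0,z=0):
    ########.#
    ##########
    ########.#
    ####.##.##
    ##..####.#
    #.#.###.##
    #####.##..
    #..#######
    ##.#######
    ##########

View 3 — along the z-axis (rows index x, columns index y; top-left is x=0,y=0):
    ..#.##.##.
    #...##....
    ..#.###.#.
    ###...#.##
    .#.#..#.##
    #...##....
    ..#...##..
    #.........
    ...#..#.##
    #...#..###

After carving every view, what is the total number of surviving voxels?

240 voxels

before carving: 1000 voxels (10×10×10)
carve view 1 (along y, XZ-mask fill 72/100): 720 voxels remain
carve view 2 (along x, YZ-mask fill 84/100): 601 voxels remain
carve view 3 (along z, XY-mask fill 40/100): 240 voxels remain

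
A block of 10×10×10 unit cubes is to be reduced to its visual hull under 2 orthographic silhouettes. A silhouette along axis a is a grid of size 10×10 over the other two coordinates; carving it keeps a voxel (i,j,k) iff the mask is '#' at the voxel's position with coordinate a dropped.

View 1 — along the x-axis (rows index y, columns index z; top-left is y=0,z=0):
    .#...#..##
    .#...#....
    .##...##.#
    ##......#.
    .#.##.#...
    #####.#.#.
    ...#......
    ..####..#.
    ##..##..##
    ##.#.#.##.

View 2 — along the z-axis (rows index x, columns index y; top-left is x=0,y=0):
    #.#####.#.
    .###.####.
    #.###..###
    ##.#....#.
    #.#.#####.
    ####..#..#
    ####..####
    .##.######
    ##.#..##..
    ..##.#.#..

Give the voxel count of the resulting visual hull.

remaining voxels: 263

before carving: 1000 voxels (10×10×10)
after view 1 [x-axis, 43 of 100 cells solid] → remaining = 430
after view 2 [z-axis, 63 of 100 cells solid] → remaining = 263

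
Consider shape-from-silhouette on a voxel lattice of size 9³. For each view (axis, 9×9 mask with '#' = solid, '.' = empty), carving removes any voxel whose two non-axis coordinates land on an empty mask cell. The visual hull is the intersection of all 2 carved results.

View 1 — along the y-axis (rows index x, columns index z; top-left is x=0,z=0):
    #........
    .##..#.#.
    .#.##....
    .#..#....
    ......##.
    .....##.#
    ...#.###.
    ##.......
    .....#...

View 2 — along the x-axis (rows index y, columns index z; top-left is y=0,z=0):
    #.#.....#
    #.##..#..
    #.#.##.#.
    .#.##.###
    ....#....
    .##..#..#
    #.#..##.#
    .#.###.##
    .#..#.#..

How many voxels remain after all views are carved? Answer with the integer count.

|visual hull| = 87

start: 9×9×9 = 729 voxels
carve view 1 (along y, XZ-mask fill 22/81): 198 voxels remain
carve view 2 (along x, YZ-mask fill 37/81): 87 voxels remain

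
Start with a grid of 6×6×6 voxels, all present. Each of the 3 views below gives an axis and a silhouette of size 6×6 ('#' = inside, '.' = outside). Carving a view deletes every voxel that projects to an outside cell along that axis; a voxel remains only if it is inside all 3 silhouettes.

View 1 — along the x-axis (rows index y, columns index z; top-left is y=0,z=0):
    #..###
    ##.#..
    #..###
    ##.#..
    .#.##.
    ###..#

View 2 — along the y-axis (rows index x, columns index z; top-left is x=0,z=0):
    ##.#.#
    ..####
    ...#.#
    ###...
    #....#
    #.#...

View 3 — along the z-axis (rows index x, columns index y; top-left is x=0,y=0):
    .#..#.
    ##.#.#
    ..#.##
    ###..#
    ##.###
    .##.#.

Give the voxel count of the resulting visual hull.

start: 6×6×6 = 216 voxels
  1. axis=0 (YZ plane), |mask|=21  ⇒  voxels=126
  2. axis=1 (XZ plane), |mask|=17  ⇒  voxels=61
  3. axis=2 (XY plane), |mask|=21  ⇒  voxels=31

voxel count = 31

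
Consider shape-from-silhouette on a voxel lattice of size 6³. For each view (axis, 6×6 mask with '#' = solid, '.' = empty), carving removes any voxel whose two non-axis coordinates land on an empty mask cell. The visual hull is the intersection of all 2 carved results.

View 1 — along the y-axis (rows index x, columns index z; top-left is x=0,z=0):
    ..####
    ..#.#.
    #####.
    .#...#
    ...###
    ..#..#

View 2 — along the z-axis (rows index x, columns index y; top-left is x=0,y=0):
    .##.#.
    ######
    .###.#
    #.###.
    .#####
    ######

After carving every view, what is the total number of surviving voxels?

full grid |V| = 216
after view 1 [y-axis, 18 of 36 cells solid] → remaining = 108
after view 2 [z-axis, 28 of 36 cells solid] → remaining = 79

79 voxels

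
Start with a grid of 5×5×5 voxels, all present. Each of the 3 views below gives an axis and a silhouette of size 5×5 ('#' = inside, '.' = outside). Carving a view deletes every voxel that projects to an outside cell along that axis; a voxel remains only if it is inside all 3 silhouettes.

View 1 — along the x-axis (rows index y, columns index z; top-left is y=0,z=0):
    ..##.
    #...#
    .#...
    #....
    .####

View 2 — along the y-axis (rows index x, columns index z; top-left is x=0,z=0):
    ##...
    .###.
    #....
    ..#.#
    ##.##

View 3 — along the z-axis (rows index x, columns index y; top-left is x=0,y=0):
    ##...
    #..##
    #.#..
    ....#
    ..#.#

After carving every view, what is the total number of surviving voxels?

initial block: 5^3 = 125
V1 x: intersect with YZ mask (10 set) -- 50 left
V2 y: intersect with XZ mask (12 set) -- 24 left
V3 z: intersect with XY mask (10 set) -- 12 left

12 voxels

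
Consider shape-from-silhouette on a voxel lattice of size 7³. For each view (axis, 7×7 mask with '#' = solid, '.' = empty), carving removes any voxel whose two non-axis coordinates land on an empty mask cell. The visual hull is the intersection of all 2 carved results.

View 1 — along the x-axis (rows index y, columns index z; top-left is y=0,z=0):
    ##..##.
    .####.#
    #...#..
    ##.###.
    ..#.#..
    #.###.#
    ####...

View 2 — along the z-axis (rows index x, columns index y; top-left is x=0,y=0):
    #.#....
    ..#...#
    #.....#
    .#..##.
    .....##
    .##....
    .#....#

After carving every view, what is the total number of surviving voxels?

remaining voxels: 57

initial block: 7^3 = 343
  1. axis=0 (YZ plane), |mask|=27  ⇒  voxels=189
  2. axis=2 (XY plane), |mask|=15  ⇒  voxels=57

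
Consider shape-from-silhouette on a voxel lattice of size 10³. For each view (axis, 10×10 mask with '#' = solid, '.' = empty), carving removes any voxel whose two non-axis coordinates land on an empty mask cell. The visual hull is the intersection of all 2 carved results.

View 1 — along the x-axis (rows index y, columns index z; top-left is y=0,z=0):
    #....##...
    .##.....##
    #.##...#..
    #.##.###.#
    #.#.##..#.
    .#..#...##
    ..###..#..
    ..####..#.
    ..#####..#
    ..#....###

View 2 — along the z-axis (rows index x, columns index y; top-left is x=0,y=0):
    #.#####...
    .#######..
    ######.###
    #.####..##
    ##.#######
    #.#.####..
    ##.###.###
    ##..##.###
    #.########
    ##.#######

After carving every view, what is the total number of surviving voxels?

355 voxels

initial block: 10^3 = 1000
  1. axis=0 (YZ plane), |mask|=46  ⇒  voxels=460
  2. axis=2 (XY plane), |mask|=77  ⇒  voxels=355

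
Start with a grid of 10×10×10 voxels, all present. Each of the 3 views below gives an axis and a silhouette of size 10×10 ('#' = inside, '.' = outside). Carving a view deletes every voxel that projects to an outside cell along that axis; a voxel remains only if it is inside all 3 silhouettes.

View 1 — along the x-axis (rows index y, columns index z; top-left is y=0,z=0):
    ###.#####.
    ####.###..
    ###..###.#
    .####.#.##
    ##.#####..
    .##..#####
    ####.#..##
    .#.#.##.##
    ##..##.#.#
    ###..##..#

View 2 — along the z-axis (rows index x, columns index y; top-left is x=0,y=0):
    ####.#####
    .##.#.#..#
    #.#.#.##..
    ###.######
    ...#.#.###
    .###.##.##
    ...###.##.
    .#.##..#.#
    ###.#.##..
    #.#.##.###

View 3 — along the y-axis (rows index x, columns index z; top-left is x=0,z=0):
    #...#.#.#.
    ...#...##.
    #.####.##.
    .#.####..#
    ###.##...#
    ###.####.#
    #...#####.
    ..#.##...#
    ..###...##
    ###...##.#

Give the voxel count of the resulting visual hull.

|visual hull| = 230

start: 10×10×10 = 1000 voxels
carve view 1 (along x, YZ-mask fill 68/100): 680 voxels remain
carve view 2 (along z, XY-mask fill 63/100): 425 voxels remain
carve view 3 (along y, XZ-mask fill 55/100): 230 voxels remain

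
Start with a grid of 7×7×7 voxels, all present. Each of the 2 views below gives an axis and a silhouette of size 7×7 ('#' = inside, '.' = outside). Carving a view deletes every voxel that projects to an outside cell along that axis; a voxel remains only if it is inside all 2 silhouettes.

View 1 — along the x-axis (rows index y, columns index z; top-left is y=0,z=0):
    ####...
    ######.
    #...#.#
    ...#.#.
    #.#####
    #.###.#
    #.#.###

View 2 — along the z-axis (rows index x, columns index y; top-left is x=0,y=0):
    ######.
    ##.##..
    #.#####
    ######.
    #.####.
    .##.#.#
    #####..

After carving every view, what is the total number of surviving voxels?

voxel count = 156

full grid |V| = 343
after view 1 [x-axis, 31 of 49 cells solid] → remaining = 217
after view 2 [z-axis, 36 of 49 cells solid] → remaining = 156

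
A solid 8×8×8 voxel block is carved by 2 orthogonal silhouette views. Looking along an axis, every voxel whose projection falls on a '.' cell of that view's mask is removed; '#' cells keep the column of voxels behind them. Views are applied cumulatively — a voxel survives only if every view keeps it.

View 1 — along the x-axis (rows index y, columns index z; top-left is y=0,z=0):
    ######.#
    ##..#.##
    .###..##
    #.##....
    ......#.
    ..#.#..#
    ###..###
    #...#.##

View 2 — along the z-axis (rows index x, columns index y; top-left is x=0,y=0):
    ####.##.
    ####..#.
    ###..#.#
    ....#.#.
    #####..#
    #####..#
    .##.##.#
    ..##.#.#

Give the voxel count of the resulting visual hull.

|visual hull| = 169

start: 8×8×8 = 512 voxels
[1] x-view keeps 34 columns → grid now 272
[2] z-view keeps 39 columns → grid now 169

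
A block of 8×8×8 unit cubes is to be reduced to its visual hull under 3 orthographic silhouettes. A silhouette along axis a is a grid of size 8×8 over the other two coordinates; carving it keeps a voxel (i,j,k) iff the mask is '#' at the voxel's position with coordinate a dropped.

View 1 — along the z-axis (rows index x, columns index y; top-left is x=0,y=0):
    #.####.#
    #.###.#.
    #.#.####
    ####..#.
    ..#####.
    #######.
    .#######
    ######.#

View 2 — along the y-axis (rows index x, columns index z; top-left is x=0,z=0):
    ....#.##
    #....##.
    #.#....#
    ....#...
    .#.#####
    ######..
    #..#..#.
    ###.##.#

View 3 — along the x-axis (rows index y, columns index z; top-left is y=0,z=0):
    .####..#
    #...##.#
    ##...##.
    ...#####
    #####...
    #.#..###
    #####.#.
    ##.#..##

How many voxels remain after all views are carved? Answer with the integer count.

|visual hull| = 119

before carving: 512 voxels (8×8×8)
after view 1 [z-axis, 48 of 64 cells solid] → remaining = 384
after view 2 [y-axis, 31 of 64 cells solid] → remaining = 191
after view 3 [x-axis, 39 of 64 cells solid] → remaining = 119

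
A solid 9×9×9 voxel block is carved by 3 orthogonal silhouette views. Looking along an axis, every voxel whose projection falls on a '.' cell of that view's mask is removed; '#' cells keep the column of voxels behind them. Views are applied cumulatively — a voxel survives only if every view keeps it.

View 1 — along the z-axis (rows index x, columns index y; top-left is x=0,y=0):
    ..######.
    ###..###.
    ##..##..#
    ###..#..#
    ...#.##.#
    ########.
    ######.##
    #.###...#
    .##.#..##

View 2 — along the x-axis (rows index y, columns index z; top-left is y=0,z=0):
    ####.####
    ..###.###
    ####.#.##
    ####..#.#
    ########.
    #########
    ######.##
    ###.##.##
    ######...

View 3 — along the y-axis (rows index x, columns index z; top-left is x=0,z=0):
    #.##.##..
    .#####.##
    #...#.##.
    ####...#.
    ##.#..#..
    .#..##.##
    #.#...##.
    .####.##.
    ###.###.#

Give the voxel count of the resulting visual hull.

voxel count = 221

before carving: 729 voxels (9×9×9)
V1 z: intersect with XY mask (52 set) -- 468 left
V2 x: intersect with YZ mask (65 set) -- 377 left
V3 y: intersect with XZ mask (47 set) -- 221 left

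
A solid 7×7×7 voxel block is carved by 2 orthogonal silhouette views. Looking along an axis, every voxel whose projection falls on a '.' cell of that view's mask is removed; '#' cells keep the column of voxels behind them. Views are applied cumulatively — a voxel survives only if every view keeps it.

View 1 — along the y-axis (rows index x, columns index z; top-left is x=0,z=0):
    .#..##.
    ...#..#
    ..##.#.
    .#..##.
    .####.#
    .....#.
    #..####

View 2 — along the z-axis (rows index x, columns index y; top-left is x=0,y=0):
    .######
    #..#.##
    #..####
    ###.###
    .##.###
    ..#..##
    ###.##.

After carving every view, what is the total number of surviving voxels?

full grid |V| = 343
V1 y: intersect with XZ mask (22 set) -- 154 left
V2 z: intersect with XY mask (34 set) -- 112 left

remaining voxels: 112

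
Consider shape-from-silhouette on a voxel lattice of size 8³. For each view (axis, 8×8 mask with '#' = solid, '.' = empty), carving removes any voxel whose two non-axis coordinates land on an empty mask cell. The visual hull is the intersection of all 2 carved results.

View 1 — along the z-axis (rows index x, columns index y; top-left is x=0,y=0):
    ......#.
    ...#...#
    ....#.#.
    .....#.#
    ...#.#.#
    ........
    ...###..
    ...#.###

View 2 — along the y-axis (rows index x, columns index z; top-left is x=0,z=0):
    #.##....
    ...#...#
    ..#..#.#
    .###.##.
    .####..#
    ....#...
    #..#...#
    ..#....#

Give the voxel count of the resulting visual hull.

start: 8×8×8 = 512 voxels
after view 1 [z-axis, 17 of 64 cells solid] → remaining = 136
after view 2 [y-axis, 24 of 64 cells solid] → remaining = 55

55 voxels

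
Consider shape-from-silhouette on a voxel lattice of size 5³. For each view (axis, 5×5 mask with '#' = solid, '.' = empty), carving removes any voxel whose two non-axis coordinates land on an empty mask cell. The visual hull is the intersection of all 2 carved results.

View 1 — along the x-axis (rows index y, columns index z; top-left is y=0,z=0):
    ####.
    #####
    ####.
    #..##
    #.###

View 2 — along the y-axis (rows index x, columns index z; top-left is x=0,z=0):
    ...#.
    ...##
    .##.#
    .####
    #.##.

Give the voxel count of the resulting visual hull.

remaining voxels: 52

before carving: 125 voxels (5×5×5)
V1 x: intersect with YZ mask (20 set) -- 100 left
V2 y: intersect with XZ mask (13 set) -- 52 left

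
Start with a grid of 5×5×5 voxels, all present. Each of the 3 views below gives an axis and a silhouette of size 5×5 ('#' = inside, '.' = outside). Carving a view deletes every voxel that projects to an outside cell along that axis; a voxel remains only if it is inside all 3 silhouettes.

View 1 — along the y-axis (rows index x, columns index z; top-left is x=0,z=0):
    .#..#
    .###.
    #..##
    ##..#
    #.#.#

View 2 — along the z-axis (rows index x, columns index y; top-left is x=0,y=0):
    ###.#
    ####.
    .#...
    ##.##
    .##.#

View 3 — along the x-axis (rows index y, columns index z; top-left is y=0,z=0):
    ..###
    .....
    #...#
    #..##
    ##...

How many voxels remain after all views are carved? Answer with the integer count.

start: 5×5×5 = 125 voxels
  1. axis=1 (XZ plane), |mask|=14  ⇒  voxels=70
  2. axis=2 (XY plane), |mask|=16  ⇒  voxels=44
  3. axis=0 (YZ plane), |mask|=10  ⇒  voxels=14

remaining voxels: 14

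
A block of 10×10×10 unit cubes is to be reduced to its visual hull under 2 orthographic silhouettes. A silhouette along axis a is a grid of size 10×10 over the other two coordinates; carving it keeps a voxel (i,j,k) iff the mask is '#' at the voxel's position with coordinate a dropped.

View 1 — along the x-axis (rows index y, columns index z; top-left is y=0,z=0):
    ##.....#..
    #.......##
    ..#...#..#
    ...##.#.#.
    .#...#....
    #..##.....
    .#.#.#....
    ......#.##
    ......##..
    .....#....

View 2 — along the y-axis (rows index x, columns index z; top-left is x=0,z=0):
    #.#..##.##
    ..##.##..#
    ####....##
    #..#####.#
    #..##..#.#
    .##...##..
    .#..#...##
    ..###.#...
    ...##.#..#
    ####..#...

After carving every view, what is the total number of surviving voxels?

full grid |V| = 1000
  1. axis=0 (YZ plane), |mask|=27  ⇒  voxels=270
  2. axis=1 (XZ plane), |mask|=50  ⇒  voxels=137

voxel count = 137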